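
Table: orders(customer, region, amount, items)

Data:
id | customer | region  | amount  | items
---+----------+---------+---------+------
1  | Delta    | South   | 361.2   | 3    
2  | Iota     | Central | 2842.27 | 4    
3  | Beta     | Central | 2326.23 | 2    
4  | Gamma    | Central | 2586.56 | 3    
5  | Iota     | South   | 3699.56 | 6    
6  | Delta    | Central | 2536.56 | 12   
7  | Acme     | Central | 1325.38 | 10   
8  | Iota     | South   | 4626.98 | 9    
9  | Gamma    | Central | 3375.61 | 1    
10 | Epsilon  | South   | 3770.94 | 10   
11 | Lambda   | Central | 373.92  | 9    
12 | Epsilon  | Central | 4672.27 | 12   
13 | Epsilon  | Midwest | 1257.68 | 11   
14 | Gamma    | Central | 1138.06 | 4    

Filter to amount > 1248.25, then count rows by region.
SELECT region, COUNT(*)
FROM orders
WHERE amount > 1248.25
GROUP BY region

Note: WHERE filters rows before grouping.

Result:
  Central: 7
  Midwest: 1
  South: 3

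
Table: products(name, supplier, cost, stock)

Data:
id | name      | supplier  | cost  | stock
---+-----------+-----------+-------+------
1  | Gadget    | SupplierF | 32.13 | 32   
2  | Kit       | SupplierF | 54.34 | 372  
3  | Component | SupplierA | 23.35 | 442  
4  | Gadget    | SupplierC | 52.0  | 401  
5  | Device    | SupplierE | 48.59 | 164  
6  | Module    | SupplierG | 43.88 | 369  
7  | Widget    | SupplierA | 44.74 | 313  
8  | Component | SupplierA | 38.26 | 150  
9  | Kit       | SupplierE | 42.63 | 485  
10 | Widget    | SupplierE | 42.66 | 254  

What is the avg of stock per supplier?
SELECT supplier, AVG(stock) as result
FROM products
GROUP BY supplier

Result:
  SupplierA: 301.67
  SupplierC: 401.00
  SupplierE: 301.00
  SupplierF: 202.00
  SupplierG: 369.00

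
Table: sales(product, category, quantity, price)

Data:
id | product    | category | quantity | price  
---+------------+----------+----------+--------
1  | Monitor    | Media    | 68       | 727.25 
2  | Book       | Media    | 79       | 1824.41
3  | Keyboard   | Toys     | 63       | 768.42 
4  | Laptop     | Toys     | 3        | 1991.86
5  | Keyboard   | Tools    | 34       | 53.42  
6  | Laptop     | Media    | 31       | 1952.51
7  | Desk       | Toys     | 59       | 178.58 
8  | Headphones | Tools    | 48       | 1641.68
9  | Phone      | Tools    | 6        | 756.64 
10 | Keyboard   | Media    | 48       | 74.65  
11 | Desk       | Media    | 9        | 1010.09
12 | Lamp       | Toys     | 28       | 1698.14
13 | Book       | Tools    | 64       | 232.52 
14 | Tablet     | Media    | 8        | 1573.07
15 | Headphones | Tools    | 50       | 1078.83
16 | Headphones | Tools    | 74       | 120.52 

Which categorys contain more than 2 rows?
SELECT category, COUNT(*) as cnt
FROM sales
GROUP BY category
HAVING COUNT(*) > 2

Result:
  Media: 6
  Tools: 6
  Toys: 4

Note: HAVING filters groups after aggregation, WHERE filters rows before.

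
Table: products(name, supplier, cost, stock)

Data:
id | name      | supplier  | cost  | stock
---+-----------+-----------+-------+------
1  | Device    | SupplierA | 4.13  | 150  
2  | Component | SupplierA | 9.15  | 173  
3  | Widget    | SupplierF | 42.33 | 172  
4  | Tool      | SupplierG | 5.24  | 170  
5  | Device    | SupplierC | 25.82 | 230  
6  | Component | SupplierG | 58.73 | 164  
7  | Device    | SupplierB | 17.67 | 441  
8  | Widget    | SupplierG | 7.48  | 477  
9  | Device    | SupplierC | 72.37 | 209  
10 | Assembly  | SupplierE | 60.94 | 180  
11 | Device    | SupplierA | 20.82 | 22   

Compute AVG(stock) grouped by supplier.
SELECT supplier, AVG(stock) as result
FROM products
GROUP BY supplier

Result:
  SupplierA: 115.00
  SupplierB: 441.00
  SupplierC: 219.50
  SupplierE: 180.00
  SupplierF: 172.00
  SupplierG: 270.33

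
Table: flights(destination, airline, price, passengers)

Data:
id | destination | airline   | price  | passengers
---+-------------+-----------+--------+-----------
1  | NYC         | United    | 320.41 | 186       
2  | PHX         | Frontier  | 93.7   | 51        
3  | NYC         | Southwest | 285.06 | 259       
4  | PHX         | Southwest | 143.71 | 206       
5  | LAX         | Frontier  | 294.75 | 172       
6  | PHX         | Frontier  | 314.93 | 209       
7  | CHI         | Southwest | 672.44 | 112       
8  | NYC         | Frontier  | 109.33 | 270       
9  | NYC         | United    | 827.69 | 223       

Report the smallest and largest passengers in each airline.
SELECT airline, MIN(passengers), MAX(passengers)
FROM flights
GROUP BY airline

Result:
  Frontier: min=51, max=270
  Southwest: min=112, max=259
  United: min=186, max=223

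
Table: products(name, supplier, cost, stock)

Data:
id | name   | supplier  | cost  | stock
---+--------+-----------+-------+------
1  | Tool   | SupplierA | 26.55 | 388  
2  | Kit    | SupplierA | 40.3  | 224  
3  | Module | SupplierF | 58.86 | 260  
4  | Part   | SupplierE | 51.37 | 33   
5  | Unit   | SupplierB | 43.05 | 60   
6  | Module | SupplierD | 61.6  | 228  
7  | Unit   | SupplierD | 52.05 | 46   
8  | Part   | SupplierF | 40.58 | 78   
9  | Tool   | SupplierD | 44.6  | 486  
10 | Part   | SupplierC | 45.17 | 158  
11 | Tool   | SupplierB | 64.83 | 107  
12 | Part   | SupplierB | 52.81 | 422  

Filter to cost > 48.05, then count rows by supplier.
SELECT supplier, COUNT(*)
FROM products
WHERE cost > 48.05
GROUP BY supplier

Note: WHERE filters rows before grouping.

Result:
  SupplierB: 2
  SupplierD: 2
  SupplierE: 1
  SupplierF: 1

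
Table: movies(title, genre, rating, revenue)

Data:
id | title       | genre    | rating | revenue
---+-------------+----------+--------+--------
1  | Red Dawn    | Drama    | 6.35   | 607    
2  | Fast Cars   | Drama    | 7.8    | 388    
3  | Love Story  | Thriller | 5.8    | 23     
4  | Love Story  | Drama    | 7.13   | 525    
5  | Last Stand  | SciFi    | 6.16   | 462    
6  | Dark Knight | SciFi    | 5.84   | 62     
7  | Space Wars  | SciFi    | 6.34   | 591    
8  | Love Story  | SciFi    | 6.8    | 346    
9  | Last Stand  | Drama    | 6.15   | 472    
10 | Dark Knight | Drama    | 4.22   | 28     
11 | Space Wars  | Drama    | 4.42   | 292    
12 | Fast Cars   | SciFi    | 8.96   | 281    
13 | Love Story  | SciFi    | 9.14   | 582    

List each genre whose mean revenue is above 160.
SELECT genre, AVG(revenue)
FROM movies
GROUP BY genre
HAVING AVG(revenue) > 160

Result:
  Drama: avg=385.33
  SciFi: avg=387.33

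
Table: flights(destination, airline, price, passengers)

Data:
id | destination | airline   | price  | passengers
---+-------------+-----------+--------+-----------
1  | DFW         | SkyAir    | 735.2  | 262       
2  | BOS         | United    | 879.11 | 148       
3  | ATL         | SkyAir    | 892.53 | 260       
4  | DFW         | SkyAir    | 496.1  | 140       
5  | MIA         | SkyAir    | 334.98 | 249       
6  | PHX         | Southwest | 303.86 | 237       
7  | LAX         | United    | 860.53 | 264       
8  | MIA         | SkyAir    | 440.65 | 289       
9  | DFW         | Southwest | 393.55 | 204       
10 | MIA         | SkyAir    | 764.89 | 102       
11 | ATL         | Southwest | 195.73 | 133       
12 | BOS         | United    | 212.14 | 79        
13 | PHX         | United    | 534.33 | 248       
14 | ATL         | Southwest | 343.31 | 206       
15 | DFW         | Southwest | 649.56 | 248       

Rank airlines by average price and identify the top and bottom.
SELECT airline, AVG(price)
FROM flights
GROUP BY airline
ORDER BY AVG(price)

All groups:
  Southwest: 377.20
  SkyAir: 610.73
  United: 621.53

Highest: United (621.53)
Lowest: Southwest (377.20)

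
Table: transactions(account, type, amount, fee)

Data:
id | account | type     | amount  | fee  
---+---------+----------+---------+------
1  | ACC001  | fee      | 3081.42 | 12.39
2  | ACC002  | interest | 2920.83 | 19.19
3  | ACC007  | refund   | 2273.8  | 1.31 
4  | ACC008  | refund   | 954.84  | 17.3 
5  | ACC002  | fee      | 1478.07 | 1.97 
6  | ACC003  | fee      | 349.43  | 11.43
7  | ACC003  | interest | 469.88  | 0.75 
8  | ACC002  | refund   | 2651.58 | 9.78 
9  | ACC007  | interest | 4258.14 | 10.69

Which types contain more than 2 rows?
SELECT type, COUNT(*) as cnt
FROM transactions
GROUP BY type
HAVING COUNT(*) > 2

Result:
  fee: 3
  interest: 3
  refund: 3

Note: HAVING filters groups after aggregation, WHERE filters rows before.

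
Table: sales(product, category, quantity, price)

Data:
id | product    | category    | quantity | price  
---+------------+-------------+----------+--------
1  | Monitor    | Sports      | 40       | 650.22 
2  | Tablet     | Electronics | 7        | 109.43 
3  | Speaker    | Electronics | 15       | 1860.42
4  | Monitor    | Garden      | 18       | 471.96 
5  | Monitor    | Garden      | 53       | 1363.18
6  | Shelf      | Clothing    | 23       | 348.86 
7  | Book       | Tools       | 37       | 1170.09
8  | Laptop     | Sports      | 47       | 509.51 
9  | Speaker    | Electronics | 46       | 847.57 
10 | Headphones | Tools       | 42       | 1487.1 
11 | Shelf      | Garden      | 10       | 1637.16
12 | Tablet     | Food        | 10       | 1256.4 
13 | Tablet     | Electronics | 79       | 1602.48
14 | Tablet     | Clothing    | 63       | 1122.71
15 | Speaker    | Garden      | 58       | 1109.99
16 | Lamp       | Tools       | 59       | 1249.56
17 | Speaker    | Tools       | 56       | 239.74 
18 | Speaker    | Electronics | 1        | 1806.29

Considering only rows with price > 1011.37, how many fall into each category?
SELECT category, COUNT(*)
FROM sales
WHERE price > 1011.37
GROUP BY category

Note: WHERE filters rows before grouping.

Result:
  Clothing: 1
  Electronics: 3
  Food: 1
  Garden: 3
  Tools: 3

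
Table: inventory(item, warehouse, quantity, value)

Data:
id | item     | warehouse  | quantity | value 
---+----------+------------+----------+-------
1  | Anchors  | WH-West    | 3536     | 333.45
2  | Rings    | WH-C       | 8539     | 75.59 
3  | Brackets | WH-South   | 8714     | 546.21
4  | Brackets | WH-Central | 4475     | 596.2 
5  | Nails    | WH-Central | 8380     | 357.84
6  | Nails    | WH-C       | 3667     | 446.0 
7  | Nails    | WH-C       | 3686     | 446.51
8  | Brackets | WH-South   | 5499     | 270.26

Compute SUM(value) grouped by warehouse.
SELECT warehouse, SUM(value) as result
FROM inventory
GROUP BY warehouse

Result:
  WH-C: 968.10
  WH-Central: 954.04
  WH-South: 816.47
  WH-West: 333.45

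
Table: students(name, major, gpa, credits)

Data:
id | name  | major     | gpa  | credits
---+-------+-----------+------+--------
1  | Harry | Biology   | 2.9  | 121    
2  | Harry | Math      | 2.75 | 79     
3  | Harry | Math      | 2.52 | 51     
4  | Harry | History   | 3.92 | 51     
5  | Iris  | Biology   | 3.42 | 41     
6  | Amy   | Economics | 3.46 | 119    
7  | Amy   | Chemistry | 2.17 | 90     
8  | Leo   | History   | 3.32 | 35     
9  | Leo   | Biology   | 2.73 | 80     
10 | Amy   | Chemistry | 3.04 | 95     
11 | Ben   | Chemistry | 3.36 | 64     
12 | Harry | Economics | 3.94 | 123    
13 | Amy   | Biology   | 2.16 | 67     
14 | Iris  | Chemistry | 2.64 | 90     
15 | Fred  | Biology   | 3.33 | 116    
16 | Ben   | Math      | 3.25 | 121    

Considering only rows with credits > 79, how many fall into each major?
SELECT major, COUNT(*)
FROM students
WHERE credits > 79
GROUP BY major

Note: WHERE filters rows before grouping.

Result:
  Biology: 3
  Chemistry: 3
  Economics: 2
  Math: 1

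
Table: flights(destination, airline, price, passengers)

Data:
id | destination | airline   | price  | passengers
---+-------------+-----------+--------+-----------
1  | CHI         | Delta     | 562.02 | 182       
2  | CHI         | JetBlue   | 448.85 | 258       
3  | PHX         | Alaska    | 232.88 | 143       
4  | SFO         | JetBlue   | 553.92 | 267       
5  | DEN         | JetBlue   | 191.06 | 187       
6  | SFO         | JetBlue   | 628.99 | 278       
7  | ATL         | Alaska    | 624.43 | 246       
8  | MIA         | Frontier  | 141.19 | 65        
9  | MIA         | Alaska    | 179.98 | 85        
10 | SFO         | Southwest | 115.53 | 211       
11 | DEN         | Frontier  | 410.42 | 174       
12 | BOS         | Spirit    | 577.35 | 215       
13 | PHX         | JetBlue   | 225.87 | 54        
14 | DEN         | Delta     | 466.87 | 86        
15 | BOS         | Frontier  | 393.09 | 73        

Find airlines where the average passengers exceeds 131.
SELECT airline, AVG(passengers)
FROM flights
GROUP BY airline
HAVING AVG(passengers) > 131

Result:
  Alaska: avg=158.00
  Delta: avg=134.00
  JetBlue: avg=208.80
  Southwest: avg=211.00
  Spirit: avg=215.00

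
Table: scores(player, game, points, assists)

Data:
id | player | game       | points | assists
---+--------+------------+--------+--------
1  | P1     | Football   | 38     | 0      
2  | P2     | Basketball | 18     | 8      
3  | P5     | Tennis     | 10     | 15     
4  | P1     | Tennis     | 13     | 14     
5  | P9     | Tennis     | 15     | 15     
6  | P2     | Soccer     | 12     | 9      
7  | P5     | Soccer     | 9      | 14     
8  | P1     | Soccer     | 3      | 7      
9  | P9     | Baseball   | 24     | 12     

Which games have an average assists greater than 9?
SELECT game, AVG(assists)
FROM scores
GROUP BY game
HAVING AVG(assists) > 9

Result:
  Baseball: avg=12.00
  Soccer: avg=10.00
  Tennis: avg=14.67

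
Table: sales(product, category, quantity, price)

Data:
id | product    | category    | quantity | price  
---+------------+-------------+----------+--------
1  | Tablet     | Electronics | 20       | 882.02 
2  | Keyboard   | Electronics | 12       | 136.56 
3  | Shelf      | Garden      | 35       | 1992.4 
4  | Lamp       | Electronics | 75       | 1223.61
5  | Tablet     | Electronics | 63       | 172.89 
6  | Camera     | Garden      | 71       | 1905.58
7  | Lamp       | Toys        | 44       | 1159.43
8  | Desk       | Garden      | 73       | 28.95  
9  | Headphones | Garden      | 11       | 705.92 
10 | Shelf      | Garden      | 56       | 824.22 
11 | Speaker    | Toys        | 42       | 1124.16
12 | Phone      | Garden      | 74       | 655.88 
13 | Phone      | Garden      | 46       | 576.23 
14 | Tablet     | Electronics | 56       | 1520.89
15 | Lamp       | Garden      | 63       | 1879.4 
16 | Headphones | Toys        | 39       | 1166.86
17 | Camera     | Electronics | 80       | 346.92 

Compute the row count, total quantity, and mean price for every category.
SELECT category,
       COUNT(*) as cnt,
       SUM(quantity) as total_quantity,
       AVG(price) as avg_price
FROM sales
GROUP BY category

Result:
  Electronics: 6 records, 306 total quantity, 713.82 avg price
  Garden: 8 records, 429 total quantity, 1071.07 avg price
  Toys: 3 records, 125 total quantity, 1150.15 avg price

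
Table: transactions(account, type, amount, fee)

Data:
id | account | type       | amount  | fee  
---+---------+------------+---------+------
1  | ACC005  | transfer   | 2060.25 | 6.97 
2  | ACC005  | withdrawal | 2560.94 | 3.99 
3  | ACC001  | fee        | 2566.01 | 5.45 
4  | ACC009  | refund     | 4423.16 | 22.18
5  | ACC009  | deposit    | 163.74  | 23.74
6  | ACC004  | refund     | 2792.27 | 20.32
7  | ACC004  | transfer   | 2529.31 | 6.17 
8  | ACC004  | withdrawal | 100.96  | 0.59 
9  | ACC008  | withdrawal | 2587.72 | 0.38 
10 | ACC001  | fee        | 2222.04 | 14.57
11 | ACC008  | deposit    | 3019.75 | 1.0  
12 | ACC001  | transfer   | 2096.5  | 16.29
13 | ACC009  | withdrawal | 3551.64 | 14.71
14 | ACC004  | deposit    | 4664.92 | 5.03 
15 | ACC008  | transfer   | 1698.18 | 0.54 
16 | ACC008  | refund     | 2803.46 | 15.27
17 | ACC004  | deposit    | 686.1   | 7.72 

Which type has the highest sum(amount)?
SELECT type, SUM(amount) as val
FROM transactions
GROUP BY type
ORDER BY val DESC
LIMIT 1

Result: refund with sum(amount) = 10018.89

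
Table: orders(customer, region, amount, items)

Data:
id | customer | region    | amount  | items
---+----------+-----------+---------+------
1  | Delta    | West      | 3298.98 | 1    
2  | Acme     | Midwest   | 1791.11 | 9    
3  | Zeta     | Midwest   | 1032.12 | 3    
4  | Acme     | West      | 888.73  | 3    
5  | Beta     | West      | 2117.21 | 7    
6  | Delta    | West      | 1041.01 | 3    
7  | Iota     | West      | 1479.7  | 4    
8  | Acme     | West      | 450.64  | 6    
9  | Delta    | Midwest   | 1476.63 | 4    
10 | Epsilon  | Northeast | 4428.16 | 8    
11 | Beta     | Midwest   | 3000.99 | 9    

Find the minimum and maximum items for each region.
SELECT region, MIN(items), MAX(items)
FROM orders
GROUP BY region

Result:
  Midwest: min=3, max=9
  Northeast: min=8, max=8
  West: min=1, max=7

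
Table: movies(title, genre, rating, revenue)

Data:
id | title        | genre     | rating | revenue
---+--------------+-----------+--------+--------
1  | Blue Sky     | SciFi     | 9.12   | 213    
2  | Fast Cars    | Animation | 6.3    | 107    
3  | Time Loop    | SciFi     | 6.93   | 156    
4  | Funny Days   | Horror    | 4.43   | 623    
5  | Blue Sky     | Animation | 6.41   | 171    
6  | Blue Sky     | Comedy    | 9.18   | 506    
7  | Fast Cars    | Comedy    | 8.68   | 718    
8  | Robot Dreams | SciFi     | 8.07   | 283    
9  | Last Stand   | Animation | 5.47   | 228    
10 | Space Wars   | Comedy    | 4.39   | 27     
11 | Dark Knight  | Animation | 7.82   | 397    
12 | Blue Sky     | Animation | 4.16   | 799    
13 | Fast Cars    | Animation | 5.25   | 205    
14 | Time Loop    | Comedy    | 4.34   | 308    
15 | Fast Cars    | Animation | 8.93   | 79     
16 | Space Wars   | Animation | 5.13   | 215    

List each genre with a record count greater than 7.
SELECT genre, COUNT(*) as cnt
FROM movies
GROUP BY genre
HAVING COUNT(*) > 7

Result:
  Animation: 8

Note: HAVING filters groups after aggregation, WHERE filters rows before.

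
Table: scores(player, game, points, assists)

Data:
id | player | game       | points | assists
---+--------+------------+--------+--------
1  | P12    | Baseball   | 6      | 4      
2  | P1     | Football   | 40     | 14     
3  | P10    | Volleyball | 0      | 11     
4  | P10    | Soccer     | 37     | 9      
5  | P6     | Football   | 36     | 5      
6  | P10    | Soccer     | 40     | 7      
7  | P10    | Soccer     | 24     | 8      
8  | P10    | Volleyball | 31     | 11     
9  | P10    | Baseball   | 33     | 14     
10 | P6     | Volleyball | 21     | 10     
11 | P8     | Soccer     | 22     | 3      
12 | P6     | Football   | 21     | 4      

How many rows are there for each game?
SELECT game, COUNT(*) as count
FROM scores
GROUP BY game

Result:
  Baseball: 2
  Football: 3
  Soccer: 4
  Volleyball: 3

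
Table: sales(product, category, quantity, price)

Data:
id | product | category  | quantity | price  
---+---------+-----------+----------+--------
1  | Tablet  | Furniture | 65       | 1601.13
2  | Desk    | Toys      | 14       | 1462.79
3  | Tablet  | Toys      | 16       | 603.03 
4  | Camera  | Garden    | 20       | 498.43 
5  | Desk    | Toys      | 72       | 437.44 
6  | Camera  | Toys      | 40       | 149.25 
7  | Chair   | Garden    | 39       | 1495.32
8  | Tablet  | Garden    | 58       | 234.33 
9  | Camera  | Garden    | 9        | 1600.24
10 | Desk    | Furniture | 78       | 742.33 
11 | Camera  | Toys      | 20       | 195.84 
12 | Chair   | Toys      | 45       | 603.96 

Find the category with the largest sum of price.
SELECT category, SUM(price) as val
FROM sales
GROUP BY category
ORDER BY val DESC
LIMIT 1

Result: Garden with sum(price) = 3828.32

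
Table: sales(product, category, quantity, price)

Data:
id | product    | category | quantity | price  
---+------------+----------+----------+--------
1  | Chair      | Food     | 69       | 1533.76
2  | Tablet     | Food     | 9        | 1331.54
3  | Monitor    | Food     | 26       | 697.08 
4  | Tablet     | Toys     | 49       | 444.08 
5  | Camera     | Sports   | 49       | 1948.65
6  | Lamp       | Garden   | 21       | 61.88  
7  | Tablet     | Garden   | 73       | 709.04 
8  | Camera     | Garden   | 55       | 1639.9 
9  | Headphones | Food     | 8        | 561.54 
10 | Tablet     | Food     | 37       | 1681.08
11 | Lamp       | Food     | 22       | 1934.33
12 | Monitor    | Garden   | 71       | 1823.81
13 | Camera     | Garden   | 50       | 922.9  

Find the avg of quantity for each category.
SELECT category, AVG(quantity) as result
FROM sales
GROUP BY category

Result:
  Food: 28.50
  Garden: 54.00
  Sports: 49.00
  Toys: 49.00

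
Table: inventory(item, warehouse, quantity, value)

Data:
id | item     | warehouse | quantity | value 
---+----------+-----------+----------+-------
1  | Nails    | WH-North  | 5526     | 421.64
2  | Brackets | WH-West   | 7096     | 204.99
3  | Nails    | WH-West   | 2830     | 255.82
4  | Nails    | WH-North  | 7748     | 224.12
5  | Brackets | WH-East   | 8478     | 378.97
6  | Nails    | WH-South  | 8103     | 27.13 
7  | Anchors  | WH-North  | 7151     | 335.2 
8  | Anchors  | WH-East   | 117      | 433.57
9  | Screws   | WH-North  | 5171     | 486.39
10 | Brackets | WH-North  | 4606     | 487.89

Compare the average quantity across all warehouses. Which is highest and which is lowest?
SELECT warehouse, AVG(quantity)
FROM inventory
GROUP BY warehouse
ORDER BY AVG(quantity)

All groups:
  WH-East: 4297.50
  WH-West: 4963.00
  WH-North: 6040.40
  WH-South: 8103.00

Highest: WH-South (8103.00)
Lowest: WH-East (4297.50)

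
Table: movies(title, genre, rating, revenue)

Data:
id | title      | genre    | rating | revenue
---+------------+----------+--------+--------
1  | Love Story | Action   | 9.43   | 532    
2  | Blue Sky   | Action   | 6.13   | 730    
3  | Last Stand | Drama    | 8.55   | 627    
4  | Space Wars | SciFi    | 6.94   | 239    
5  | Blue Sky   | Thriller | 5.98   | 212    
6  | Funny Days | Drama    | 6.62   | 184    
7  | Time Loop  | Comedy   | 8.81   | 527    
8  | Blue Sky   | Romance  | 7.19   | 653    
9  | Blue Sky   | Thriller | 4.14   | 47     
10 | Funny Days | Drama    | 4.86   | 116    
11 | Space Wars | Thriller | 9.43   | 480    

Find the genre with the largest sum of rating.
SELECT genre, SUM(rating) as val
FROM movies
GROUP BY genre
ORDER BY val DESC
LIMIT 1

Result: Drama with sum(rating) = 20.03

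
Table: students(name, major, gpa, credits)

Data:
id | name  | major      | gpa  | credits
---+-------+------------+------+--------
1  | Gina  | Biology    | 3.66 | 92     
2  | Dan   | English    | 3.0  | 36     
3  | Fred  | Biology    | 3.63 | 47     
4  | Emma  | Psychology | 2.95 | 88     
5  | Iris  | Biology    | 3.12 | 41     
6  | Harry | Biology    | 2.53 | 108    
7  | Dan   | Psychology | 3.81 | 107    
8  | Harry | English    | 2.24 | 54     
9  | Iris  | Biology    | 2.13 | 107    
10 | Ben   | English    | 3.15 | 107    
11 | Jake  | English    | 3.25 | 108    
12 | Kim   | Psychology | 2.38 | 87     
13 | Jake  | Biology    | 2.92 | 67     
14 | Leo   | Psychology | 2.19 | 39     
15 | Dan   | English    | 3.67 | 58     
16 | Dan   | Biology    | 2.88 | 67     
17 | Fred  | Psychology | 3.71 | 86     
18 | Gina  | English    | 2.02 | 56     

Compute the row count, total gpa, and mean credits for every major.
SELECT major,
       COUNT(*) as cnt,
       SUM(gpa) as total_gpa,
       AVG(credits) as avg_credits
FROM students
GROUP BY major

Result:
  Biology: 7 records, 20.87 total gpa, 75.57 avg credits
  English: 6 records, 17.33 total gpa, 69.83 avg credits
  Psychology: 5 records, 15.04 total gpa, 81.40 avg credits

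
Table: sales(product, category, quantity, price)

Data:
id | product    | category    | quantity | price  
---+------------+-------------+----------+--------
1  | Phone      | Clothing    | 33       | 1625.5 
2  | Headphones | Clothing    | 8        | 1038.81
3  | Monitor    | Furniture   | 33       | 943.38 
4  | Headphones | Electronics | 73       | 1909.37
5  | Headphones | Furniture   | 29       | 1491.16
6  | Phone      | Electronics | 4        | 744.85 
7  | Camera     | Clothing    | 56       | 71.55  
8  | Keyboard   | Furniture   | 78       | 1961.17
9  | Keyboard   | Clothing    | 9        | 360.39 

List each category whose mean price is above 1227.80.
SELECT category, AVG(price)
FROM sales
GROUP BY category
HAVING AVG(price) > 1227.80

Result:
  Electronics: avg=1327.11
  Furniture: avg=1465.24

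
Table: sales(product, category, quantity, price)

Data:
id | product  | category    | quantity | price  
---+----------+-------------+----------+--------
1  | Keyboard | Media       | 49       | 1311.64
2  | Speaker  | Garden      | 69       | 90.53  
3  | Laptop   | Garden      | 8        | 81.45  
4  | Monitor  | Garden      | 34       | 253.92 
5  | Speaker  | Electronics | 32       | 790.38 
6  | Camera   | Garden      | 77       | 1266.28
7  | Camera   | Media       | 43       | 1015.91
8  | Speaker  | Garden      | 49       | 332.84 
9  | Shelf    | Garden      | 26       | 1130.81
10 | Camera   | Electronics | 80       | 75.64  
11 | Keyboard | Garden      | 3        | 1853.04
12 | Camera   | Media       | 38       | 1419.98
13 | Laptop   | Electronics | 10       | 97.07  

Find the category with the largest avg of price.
SELECT category, AVG(price) as val
FROM sales
GROUP BY category
ORDER BY val DESC
LIMIT 1

Result: Media with avg(price) = 1249.18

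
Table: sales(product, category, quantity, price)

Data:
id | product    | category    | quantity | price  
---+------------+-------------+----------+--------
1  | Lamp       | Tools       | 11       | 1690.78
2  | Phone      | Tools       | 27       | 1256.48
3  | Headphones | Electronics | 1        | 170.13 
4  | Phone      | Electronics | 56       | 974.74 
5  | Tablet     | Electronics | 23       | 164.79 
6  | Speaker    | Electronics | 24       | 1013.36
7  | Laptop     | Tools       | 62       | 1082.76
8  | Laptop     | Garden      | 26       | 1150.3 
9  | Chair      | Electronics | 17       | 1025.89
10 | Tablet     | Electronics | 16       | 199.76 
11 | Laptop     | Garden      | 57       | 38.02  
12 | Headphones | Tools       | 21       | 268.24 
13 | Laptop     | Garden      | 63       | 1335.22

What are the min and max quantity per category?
SELECT category, MIN(quantity), MAX(quantity)
FROM sales
GROUP BY category

Result:
  Electronics: min=1, max=56
  Garden: min=26, max=63
  Tools: min=11, max=62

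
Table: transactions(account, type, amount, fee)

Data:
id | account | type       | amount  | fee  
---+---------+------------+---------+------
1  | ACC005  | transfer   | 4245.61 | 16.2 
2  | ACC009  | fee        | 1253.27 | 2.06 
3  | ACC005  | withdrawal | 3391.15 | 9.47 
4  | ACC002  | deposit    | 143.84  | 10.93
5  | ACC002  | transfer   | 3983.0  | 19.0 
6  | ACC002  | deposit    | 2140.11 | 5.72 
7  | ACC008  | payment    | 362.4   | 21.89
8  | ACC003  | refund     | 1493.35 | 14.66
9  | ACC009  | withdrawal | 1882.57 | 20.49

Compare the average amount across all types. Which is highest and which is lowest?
SELECT type, AVG(amount)
FROM transactions
GROUP BY type
ORDER BY AVG(amount)

All groups:
  payment: 362.40
  deposit: 1141.98
  fee: 1253.27
  refund: 1493.35
  withdrawal: 2636.86
  transfer: 4114.31

Highest: transfer (4114.31)
Lowest: payment (362.40)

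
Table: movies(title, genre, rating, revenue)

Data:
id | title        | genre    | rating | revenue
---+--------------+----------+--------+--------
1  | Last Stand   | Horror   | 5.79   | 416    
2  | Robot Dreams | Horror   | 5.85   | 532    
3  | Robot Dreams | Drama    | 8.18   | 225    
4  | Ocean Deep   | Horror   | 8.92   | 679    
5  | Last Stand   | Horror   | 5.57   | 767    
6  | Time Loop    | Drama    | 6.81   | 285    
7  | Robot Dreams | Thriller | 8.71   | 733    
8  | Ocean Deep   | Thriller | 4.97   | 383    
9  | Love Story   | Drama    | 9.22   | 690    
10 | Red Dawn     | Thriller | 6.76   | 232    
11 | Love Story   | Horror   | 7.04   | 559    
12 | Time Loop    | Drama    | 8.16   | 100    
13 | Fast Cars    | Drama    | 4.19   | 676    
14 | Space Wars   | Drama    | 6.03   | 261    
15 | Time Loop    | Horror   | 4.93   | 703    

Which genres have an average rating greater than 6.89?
SELECT genre, AVG(rating)
FROM movies
GROUP BY genre
HAVING AVG(rating) > 6.89

Result:
  Drama: avg=7.10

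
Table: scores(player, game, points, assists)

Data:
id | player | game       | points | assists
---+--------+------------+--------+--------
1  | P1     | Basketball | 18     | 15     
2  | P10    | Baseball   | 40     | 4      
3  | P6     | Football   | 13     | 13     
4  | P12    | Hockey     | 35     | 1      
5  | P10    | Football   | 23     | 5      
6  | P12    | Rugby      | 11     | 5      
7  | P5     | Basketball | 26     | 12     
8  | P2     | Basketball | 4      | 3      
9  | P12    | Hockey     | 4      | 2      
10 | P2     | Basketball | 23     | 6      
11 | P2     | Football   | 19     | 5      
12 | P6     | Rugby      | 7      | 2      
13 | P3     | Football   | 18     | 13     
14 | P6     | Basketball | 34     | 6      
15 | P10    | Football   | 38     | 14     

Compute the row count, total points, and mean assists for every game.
SELECT game,
       COUNT(*) as cnt,
       SUM(points) as total_points,
       AVG(assists) as avg_assists
FROM scores
GROUP BY game

Result:
  Baseball: 1 records, 40 total points, 4.00 avg assists
  Basketball: 5 records, 105 total points, 8.40 avg assists
  Football: 5 records, 111 total points, 10.00 avg assists
  Hockey: 2 records, 39 total points, 1.50 avg assists
  Rugby: 2 records, 18 total points, 3.50 avg assists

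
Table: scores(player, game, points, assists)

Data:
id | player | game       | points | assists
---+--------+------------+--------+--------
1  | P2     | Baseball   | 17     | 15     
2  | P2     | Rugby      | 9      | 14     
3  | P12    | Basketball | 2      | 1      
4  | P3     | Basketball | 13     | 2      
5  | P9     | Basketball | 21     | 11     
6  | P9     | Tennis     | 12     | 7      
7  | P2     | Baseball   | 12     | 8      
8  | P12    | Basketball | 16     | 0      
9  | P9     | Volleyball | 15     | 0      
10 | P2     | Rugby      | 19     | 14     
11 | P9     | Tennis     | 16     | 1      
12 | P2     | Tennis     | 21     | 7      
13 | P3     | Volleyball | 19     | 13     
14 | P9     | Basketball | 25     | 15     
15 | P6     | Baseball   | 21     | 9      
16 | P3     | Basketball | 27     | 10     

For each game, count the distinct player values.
SELECT game, COUNT(DISTINCT player)
FROM scores
GROUP BY game

Result:
  Baseball: 2 distinct
  Basketball: 3 distinct
  Rugby: 1 distinct
  Tennis: 2 distinct
  Volleyball: 2 distinct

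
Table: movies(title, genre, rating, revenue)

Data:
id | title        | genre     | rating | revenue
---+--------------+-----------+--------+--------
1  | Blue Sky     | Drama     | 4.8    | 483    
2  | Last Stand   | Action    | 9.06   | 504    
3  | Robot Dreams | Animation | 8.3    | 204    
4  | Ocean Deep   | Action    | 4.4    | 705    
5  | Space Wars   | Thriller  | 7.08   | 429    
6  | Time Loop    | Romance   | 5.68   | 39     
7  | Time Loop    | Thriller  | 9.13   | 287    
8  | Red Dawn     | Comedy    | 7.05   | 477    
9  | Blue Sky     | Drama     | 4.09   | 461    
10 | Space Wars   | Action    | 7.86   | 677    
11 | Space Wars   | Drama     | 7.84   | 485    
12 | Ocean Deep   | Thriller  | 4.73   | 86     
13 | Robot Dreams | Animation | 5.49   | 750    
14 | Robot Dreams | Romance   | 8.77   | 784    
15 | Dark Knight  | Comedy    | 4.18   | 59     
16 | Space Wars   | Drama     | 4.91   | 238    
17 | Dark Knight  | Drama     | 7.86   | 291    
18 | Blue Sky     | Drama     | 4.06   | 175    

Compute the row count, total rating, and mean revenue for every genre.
SELECT genre,
       COUNT(*) as cnt,
       SUM(rating) as total_rating,
       AVG(revenue) as avg_revenue
FROM movies
GROUP BY genre

Result:
  Action: 3 records, 21.32 total rating, 628.67 avg revenue
  Animation: 2 records, 13.79 total rating, 477.00 avg revenue
  Comedy: 2 records, 11.23 total rating, 268.00 avg revenue
  Drama: 6 records, 33.56 total rating, 355.50 avg revenue
  Romance: 2 records, 14.45 total rating, 411.50 avg revenue
  Thriller: 3 records, 20.94 total rating, 267.33 avg revenue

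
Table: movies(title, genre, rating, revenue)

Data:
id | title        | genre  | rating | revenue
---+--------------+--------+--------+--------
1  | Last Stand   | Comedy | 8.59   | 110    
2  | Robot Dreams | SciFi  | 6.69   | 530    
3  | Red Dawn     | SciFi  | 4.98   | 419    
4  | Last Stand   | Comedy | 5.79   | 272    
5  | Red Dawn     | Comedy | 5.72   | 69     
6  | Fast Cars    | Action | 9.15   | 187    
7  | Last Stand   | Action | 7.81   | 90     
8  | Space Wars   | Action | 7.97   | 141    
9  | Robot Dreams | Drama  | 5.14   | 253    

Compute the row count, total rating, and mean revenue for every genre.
SELECT genre,
       COUNT(*) as cnt,
       SUM(rating) as total_rating,
       AVG(revenue) as avg_revenue
FROM movies
GROUP BY genre

Result:
  Action: 3 records, 24.93 total rating, 139.33 avg revenue
  Comedy: 3 records, 20.10 total rating, 150.33 avg revenue
  Drama: 1 records, 5.14 total rating, 253.00 avg revenue
  SciFi: 2 records, 11.67 total rating, 474.50 avg revenue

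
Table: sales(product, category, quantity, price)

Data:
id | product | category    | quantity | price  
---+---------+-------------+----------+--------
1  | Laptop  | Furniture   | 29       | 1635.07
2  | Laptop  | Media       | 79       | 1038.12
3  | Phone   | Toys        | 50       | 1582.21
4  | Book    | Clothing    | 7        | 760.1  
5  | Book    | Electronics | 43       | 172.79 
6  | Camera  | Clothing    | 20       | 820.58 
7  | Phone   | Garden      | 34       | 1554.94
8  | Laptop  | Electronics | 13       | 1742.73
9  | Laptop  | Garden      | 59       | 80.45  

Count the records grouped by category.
SELECT category, COUNT(*) as count
FROM sales
GROUP BY category

Result:
  Clothing: 2
  Electronics: 2
  Furniture: 1
  Garden: 2
  Media: 1
  Toys: 1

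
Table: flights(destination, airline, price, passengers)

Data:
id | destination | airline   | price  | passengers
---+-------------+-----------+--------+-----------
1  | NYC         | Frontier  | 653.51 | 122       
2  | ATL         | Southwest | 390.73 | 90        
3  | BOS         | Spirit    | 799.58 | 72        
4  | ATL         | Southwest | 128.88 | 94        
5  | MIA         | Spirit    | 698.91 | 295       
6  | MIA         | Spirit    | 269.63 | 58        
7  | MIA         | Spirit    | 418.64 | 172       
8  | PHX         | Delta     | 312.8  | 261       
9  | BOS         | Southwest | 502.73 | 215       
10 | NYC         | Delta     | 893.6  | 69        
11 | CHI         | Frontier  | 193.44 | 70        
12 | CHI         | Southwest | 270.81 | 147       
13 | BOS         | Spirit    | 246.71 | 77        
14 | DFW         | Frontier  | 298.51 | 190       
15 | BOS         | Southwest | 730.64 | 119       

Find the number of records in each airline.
SELECT airline, COUNT(*) as count
FROM flights
GROUP BY airline

Result:
  Delta: 2
  Frontier: 3
  Southwest: 5
  Spirit: 5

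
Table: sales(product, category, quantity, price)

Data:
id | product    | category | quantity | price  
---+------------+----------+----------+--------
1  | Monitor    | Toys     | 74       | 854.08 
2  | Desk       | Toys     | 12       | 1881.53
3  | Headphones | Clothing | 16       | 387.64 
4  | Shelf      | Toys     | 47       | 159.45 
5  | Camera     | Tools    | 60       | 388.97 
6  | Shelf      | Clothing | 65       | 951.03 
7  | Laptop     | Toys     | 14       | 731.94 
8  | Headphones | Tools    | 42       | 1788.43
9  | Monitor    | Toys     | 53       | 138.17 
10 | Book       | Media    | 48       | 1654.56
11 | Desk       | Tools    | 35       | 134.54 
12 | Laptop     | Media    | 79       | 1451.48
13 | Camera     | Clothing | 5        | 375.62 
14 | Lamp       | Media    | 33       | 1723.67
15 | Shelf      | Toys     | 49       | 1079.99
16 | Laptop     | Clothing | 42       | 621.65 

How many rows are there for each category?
SELECT category, COUNT(*) as count
FROM sales
GROUP BY category

Result:
  Clothing: 4
  Media: 3
  Tools: 3
  Toys: 6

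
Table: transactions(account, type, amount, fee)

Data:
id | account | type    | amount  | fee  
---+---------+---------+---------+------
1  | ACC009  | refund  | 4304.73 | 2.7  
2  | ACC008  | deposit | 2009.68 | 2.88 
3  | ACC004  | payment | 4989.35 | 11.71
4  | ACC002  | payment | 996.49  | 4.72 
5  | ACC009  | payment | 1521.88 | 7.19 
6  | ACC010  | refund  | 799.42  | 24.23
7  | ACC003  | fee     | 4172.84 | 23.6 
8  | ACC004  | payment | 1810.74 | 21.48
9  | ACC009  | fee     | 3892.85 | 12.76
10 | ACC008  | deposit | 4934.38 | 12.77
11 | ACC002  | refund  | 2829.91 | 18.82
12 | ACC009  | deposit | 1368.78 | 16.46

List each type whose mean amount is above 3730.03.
SELECT type, AVG(amount)
FROM transactions
GROUP BY type
HAVING AVG(amount) > 3730.03

Result:
  fee: avg=4032.85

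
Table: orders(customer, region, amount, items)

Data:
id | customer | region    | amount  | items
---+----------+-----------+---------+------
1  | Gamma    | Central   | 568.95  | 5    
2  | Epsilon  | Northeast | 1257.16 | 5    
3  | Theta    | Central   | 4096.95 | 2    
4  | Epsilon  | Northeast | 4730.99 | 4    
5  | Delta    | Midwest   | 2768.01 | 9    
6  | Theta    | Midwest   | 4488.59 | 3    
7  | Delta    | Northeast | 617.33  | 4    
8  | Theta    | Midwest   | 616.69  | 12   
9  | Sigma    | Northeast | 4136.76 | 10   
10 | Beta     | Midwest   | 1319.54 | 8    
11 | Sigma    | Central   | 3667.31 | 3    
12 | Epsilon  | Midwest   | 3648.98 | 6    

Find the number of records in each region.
SELECT region, COUNT(*) as count
FROM orders
GROUP BY region

Result:
  Central: 3
  Midwest: 5
  Northeast: 4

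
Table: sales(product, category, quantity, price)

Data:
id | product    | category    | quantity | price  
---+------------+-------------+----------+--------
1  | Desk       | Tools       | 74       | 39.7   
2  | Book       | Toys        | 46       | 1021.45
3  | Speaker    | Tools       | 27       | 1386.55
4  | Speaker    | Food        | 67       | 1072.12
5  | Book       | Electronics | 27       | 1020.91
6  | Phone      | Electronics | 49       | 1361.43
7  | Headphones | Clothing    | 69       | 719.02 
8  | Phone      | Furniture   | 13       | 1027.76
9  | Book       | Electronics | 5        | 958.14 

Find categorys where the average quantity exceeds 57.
SELECT category, AVG(quantity)
FROM sales
GROUP BY category
HAVING AVG(quantity) > 57

Result:
  Clothing: avg=69.00
  Food: avg=67.00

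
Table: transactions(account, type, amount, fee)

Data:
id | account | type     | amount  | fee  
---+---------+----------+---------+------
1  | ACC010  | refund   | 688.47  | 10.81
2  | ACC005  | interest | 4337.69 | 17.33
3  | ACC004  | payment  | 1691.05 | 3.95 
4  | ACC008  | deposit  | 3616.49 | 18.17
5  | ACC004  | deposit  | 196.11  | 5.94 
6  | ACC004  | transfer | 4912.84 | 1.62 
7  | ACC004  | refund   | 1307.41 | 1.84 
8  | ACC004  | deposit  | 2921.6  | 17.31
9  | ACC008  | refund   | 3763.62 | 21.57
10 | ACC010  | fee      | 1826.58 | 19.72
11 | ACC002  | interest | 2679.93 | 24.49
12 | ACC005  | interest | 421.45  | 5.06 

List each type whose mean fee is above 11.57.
SELECT type, AVG(fee)
FROM transactions
GROUP BY type
HAVING AVG(fee) > 11.57

Result:
  deposit: avg=13.81
  fee: avg=19.72
  interest: avg=15.63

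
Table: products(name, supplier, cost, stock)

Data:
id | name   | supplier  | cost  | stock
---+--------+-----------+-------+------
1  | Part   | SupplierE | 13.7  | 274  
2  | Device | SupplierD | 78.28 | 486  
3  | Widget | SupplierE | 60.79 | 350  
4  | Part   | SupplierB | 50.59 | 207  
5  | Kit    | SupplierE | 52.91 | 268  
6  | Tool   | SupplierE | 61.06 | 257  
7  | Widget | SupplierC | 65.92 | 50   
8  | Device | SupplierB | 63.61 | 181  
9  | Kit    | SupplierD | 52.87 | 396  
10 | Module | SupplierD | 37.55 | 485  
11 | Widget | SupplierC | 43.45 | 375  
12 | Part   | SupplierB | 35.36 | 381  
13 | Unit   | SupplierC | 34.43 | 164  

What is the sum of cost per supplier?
SELECT supplier, SUM(cost) as result
FROM products
GROUP BY supplier

Result:
  SupplierB: 149.56
  SupplierC: 143.80
  SupplierD: 168.70
  SupplierE: 188.46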